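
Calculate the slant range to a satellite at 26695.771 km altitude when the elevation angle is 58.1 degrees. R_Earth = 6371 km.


h = 26695.771 km, el = 58.1 deg
d = -R_E*sin(el) + sqrt((R_E*sin(el))^2 + 2*R_E*h + h^2)
d = -6371.0000*sin(1.0140) + sqrt((6371.0000*0.8489717)^2 + 2*6371.0000*26695.771 + 26695.771^2)
d = 27486.1372 km

27486.1372 km


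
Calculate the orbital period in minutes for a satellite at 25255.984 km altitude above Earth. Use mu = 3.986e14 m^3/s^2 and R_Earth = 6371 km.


r = 31626.9840 km = 3.1626984e+07 m
T = 2*pi*sqrt(r^3/mu) = 2*pi*sqrt(3.16354e+22 / 3.986e14)
T = 55975.4881 s = 932.9248 min

932.9248 minutes


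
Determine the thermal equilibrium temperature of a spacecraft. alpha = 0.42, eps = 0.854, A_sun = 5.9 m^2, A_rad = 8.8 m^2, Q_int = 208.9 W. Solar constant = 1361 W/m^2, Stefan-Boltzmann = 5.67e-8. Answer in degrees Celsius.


Numerator = alpha*S*A_sun + Q_int = 0.42*1361*5.9 + 208.9 = 3581.4580 W
Denominator = eps*sigma*A_rad = 0.854*5.67e-8*8.8 = 4.2611184e-07 W/K^4
T^4 = 8.4049718e+09 K^4
T = 302.7848 K = 29.6348 C

29.6348 degrees Celsius


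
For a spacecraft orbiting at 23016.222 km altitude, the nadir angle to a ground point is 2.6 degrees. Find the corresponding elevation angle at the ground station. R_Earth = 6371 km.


r = R_E + alt = 29387.2220 km
Law of sines in the satellite / Earth-center / ground-point triangle:
  sin(nadir)/R_E = sin(90 + el)/r  =>  cos(el) = (r/R_E)*sin(nadir)
cos(el) = (29387.2220 / 6371.0000) * sin(2.6 deg) = 0.2092438
el = arccos(0.2092438) = 77.9220 deg
(Earth-central angle = 90 - nadir - el = 9.4780 deg)

77.9220 degrees


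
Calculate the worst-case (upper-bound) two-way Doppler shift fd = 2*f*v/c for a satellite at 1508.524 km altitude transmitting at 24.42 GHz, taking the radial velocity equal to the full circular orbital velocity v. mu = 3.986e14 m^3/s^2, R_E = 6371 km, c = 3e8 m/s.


r = 7.879524e+06 m
v = sqrt(mu/r) = 7112.4407 m/s (worst-case radial velocity)
f = 24.42 GHz = 2.442e+10 Hz
fd = 2*f*v/c = 2*2.442e+10*7112.4407/3.0e+08
fd = 1.1579053e+06 Hz

1.1579e+06 Hz


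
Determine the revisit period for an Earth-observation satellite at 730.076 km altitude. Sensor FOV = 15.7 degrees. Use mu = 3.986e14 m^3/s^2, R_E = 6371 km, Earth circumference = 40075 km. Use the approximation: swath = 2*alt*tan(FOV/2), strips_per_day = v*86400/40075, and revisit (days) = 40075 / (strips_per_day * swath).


swath = 2*730.076*tan(0.1370083) = 201.3142 km
v = sqrt(mu/r) = 7492.1518 m/s = 7.4922 km/s
strips/day = v*86400/40075 = 7.4922*86400/40075 = 16.1528
coverage/day = strips * swath = 16.1528 * 201.3142 = 3251.7808 km
revisit = 40075 / 3251.7808 = 12.3240 days

12.3240 days


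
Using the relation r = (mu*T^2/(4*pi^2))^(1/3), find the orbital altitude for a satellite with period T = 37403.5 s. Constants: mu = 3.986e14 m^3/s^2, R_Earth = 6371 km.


T = 37403.5 s
r = (mu*T^2/(4*pi^2))^(1/3) = (3.986e14 * 37403.5^2 / (4*pi^2))^(1/3)
r = 2.4173193e+07 m = 24173.1927 km
alt = r - R_E = 24173.1927 - 6371 = 17802.1927 km

17802.1927 km


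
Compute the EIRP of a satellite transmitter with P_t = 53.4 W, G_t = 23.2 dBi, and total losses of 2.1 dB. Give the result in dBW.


Pt = 53.4 W = 17.2754 dBW
EIRP = Pt_dBW + Gt - losses = 17.2754 + 23.2 - 2.1 = 38.3754 dBW

38.3754 dBW


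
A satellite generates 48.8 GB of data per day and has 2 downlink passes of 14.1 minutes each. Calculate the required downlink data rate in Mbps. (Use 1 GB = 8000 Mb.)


total contact time = 2 * 14.1 * 60 = 1692.0000 s
data = 48.8 GB = 390400.0000 Mb
rate = 390400.0000 / 1692.0000 = 230.7329 Mbps

230.7329 Mbps


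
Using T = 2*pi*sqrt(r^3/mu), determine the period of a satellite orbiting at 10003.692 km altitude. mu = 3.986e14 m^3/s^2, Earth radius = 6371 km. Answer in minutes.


r = 16374.6920 km = 1.6374692e+07 m
T = 2*pi*sqrt(r^3/mu) = 2*pi*sqrt(4.390555e+21 / 3.986e14)
T = 20853.1147 s = 347.5519 min

347.5519 minutes


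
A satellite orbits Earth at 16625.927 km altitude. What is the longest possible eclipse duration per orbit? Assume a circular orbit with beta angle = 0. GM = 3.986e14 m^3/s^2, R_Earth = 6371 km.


r = 22996.9270 km
T = 578.4485 min
Eclipse fraction = arcsin(R_E/r)/pi = arcsin(6371.0000/22996.9270)/pi
= arcsin(0.277037)/pi = 0.08935247
Eclipse duration = 0.08935247 * 578.4485 = 51.6858 min

51.6858 minutes


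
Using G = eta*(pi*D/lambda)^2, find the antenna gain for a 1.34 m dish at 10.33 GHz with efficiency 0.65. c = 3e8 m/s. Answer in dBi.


lambda = c/f = 3e8 / 1.033e+10 = 0.02904163 m
G = eta*(pi*D/lambda)^2 = 0.65*(pi*1.34/0.02904163)^2
G = 13657.8026 (linear)
G = 10*log10(13657.8026) = 41.3538 dBi

41.3538 dBi


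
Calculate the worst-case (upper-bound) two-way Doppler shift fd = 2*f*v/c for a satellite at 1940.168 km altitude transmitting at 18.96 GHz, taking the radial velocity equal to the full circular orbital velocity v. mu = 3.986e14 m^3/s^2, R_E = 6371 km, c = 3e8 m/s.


r = 8.311168e+06 m
v = sqrt(mu/r) = 6925.2845 m/s (worst-case radial velocity)
f = 18.96 GHz = 1.896e+10 Hz
fd = 2*f*v/c = 2*1.896e+10*6925.2845/3.0e+08
fd = 875355.9550 Hz

875355.9550 Hz


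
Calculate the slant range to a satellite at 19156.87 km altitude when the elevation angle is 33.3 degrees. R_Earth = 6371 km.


h = 19156.87 km, el = 33.3 deg
d = -R_E*sin(el) + sqrt((R_E*sin(el))^2 + 2*R_E*h + h^2)
d = -6371.0000*sin(0.5811946) + sqrt((6371.0000*0.5490228)^2 + 2*6371.0000*19156.87 + 19156.87^2)
d = 21468.4986 km

21468.4986 km


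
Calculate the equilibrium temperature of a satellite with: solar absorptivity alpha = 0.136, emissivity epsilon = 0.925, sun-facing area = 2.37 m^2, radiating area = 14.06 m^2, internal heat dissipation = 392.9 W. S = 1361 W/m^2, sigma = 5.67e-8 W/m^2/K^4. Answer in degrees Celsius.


Numerator = alpha*S*A_sun + Q_int = 0.136*1361*2.37 + 392.9 = 831.5775 W
Denominator = eps*sigma*A_rad = 0.925*5.67e-8*14.06 = 7.3741185e-07 W/K^4
T^4 = 1.1276975e+09 K^4
T = 183.2518 K = -89.8982 C

-89.8982 degrees Celsius


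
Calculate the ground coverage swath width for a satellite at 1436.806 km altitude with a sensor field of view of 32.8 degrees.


FOV = 32.8 deg = 0.572468 rad
swath = 2 * alt * tan(FOV/2) = 2 * 1436.806 * tan(0.286234)
swath = 2 * 1436.806 * 0.294316
swath = 845.7500 km

845.7500 km


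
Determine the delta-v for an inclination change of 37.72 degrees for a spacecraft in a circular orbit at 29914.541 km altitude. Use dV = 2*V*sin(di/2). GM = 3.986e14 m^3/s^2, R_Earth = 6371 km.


r = 36285.5410 km = 3.6285541e+07 m
V = sqrt(mu/r) = 3314.3765 m/s
di = 37.72 deg = 0.6583382 rad
dV = 2*V*sin(di/2) = 2*3314.3765*sin(0.3291691)
dV = 2142.7898 m/s = 2.1428 km/s

2.1428 km/s


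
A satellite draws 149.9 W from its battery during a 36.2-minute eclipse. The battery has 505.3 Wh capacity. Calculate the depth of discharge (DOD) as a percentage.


E_used = P * t / 60 = 149.9 * 36.2 / 60 = 90.4397 Wh
DOD = E_used / E_total * 100 = 90.4397 / 505.3 * 100
DOD = 17.8982 %

17.8982 %


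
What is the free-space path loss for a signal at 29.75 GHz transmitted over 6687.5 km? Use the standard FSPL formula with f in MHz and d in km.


f = 29.75 GHz = 29750.0000 MHz
d = 6687.5 km
FSPL = 32.44 + 20*log10(29750.0000) + 20*log10(6687.5)
FSPL = 32.44 + 89.4697 + 76.5053
FSPL = 198.4150 dB

198.4150 dB


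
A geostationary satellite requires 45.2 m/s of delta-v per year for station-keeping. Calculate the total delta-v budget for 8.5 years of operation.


dV = rate * years = 45.2 * 8.5
dV = 384.2000 m/s

384.2000 m/s


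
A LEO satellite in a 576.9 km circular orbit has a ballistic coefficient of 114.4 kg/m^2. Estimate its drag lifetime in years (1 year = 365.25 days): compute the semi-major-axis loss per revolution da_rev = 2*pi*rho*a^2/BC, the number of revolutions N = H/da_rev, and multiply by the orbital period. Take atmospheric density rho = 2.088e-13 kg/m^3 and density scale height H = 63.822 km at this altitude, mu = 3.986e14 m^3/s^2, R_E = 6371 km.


a = R_E + alt = 6947.9000 km = 6.9479e+06 m
da_rev = 2*pi*rho*a^2/BC = 2*pi*2.088e-13*(6.9479e+06)^2/114.4 = 0.553594104 m per revolution
N = H/da_rev = 63822.0000 m / 0.553594104 m = 115286.6324 revolutions
P = 2*pi*sqrt(a^3/mu) = 5763.5698 s
lifetime = N*P = 115286.6324 * 5763.5698 = 6.6446256e+08 s = 7690.5389 days
years = 7690.5389 / 365.25 = 21.0555 years

21.0555 years


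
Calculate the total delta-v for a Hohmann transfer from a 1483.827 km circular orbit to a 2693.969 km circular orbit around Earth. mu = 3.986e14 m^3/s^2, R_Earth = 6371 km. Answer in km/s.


r1 = 7854.8270 km = 7.854827e+06 m
r2 = 9064.9690 km = 9.064969e+06 m
dv1 = sqrt(mu/r1)*(sqrt(2*r2/(r1+r2)) - 1) = 250.3494 m/s
dv2 = sqrt(mu/r2)*(1 - sqrt(2*r1/(r1+r2))) = 241.5345 m/s
total dv = |dv1| + |dv2| = 250.3494 + 241.5345 = 491.8838 m/s = 0.4918838 km/s

0.4919 km/s


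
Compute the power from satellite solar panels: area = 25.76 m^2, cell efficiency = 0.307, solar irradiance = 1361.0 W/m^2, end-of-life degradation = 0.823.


P = area * eta * S * degradation
P = 25.76 * 0.307 * 1361.0 * 0.823
P = 8858.1330 W

8858.1330 W


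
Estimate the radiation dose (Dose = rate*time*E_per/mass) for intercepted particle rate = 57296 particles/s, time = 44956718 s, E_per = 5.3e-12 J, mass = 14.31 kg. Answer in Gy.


Total energy deposited = rate * time * E_per
  = 57296 * 44956718 * 5.3e-12 = 13.6520 J
Dose = E_total / mass = 13.6520 / 14.31
Dose = 0.9540149 Gy

0.9540 Gy


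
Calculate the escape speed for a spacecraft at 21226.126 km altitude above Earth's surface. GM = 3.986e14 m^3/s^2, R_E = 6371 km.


r = 6371.0 + 21226.126 = 27597.1260 km = 2.7597126e+07 m
v_esc = sqrt(2*mu/r) = sqrt(2*3.986e14 / 2.7597126e+07)
v_esc = 5374.6689 m/s = 5.3747 km/s

5.3747 km/s


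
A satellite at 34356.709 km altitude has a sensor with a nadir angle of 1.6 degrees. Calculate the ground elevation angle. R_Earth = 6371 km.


r = R_E + alt = 40727.7090 km
Law of sines in the satellite / Earth-center / ground-point triangle:
  sin(nadir)/R_E = sin(90 + el)/r  =>  cos(el) = (r/R_E)*sin(nadir)
cos(el) = (40727.7090 / 6371.0000) * sin(1.6 deg) = 0.1784939
el = arccos(0.1784939) = 79.7180 deg
(Earth-central angle = 90 - nadir - el = 8.6820 deg)

79.7180 degrees


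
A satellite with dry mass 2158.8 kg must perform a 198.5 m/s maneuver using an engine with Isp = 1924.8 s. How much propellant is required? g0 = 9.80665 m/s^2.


ve = Isp * g0 = 1924.8 * 9.80665 = 18875.839920 m/s
mass ratio = exp(dv/ve) = exp(198.5/18875.839920) = 1.01057158
m_prop = m_dry * (mr - 1) = 2158.8 * (1.01057158 - 1)
m_prop = 22.8219 kg

22.8219 kg


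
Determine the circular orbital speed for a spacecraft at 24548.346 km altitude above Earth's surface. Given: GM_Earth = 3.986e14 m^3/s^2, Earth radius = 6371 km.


r = R_E + alt = 6371.0 + 24548.346 = 30919.3460 km = 3.0919346e+07 m
v = sqrt(mu/r) = sqrt(3.986e14 / 3.0919346e+07) = 3590.4881 m/s = 3.5905 km/s

3.5905 km/s


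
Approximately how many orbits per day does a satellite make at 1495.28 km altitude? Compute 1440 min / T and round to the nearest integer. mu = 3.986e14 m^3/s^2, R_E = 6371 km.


r = 7.86628e+06 m
T = 2*pi*sqrt(r^3/mu) = 6943.2903 s = 115.7215 min
revs/day = 1440 / 115.7215 = 12.4437
Rounded: 12 revolutions per day

12 revolutions per day


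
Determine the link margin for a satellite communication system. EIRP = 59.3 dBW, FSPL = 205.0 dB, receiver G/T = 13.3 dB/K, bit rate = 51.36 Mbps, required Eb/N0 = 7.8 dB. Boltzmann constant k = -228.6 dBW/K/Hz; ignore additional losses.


C/N0 = EIRP - FSPL + G/T - k = 59.3 - 205.0 + 13.3 - (-228.6)
C/N0 = 96.2000 dB-Hz
R_b = 51.36 Mbps = 5.136e+07 bps -> 10*log10(R_b) = 77.1063 dB-Hz
Eb/N0 = C/N0 - 10*log10(R_b) = 96.2000 - 77.1063 = 19.0937 dB
Margin = Eb/N0 - Eb/N0_req = 19.0937 - 7.8 = 11.2937 dB (link closes)

11.2937 dB


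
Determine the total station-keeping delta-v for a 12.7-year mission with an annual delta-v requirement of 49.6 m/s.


dV = rate * years = 49.6 * 12.7
dV = 629.9200 m/s

629.9200 m/s


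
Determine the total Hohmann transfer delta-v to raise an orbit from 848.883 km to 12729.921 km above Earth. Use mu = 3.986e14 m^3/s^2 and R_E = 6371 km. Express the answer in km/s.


r1 = 7219.8830 km = 7.219883e+06 m
r2 = 19100.9210 km = 1.9100921e+07 m
dv1 = sqrt(mu/r1)*(sqrt(2*r2/(r1+r2)) - 1) = 1521.2543 m/s
dv2 = sqrt(mu/r2)*(1 - sqrt(2*r1/(r1+r2))) = 1184.6167 m/s
total dv = |dv1| + |dv2| = 1521.2543 + 1184.6167 = 2705.8710 m/s = 2.7059 km/s

2.7059 km/s


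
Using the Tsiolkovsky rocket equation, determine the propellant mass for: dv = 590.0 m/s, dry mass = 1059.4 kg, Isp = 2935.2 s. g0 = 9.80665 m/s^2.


ve = Isp * g0 = 2935.2 * 9.80665 = 28784.479080 m/s
mass ratio = exp(dv/ve) = exp(590.0/28784.479080) = 1.02070867
m_prop = m_dry * (mr - 1) = 1059.4 * (1.02070867 - 1)
m_prop = 21.9388 kg

21.9388 kg


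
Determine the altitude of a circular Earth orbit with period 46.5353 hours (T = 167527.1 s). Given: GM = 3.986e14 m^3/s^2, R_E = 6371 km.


T = 167527.1 s
r = (mu*T^2/(4*pi^2))^(1/3) = (3.986e14 * 167527.1^2 / (4*pi^2))^(1/3)
r = 6.5682433e+07 m = 65682.4332 km
alt = r - R_E = 65682.4332 - 6371 = 59311.4332 km

59311.4332 km


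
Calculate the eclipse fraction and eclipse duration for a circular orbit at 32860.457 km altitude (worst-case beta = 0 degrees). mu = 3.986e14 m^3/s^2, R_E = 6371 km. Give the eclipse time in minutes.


r = 39231.4570 km
T = 1288.8775 min
Eclipse fraction = arcsin(R_E/r)/pi = arcsin(6371.0000/39231.4570)/pi
= arcsin(0.1623952)/pi = 0.05192194
Eclipse duration = 0.05192194 * 1288.8775 = 66.9210 min

66.9210 minutes


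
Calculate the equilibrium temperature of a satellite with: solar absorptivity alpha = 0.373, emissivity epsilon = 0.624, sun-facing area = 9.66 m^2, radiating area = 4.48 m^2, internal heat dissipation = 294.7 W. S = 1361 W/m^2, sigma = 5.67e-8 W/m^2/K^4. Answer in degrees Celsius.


Numerator = alpha*S*A_sun + Q_int = 0.373*1361*9.66 + 294.7 = 5198.6280 W
Denominator = eps*sigma*A_rad = 0.624*5.67e-8*4.48 = 1.5850598e-07 W/K^4
T^4 = 3.2797676e+10 K^4
T = 425.5600 K = 152.4100 C

152.4100 degrees Celsius


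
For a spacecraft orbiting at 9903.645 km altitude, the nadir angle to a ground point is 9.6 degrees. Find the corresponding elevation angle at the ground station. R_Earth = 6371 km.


r = R_E + alt = 16274.6450 km
Law of sines in the satellite / Earth-center / ground-point triangle:
  sin(nadir)/R_E = sin(90 + el)/r  =>  cos(el) = (r/R_E)*sin(nadir)
cos(el) = (16274.6450 / 6371.0000) * sin(9.6 deg) = 0.4260088
el = arccos(0.4260088) = 64.7855 deg
(Earth-central angle = 90 - nadir - el = 15.6145 deg)

64.7855 degrees


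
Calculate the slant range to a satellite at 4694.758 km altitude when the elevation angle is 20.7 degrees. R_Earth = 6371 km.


h = 4694.758 km, el = 20.7 deg
d = -R_E*sin(el) + sqrt((R_E*sin(el))^2 + 2*R_E*h + h^2)
d = -6371.0000*sin(0.3612832) + sqrt((6371.0000*0.3534748)^2 + 2*6371.0000*4694.758 + 4694.758^2)
d = 7071.7884 km

7071.7884 km


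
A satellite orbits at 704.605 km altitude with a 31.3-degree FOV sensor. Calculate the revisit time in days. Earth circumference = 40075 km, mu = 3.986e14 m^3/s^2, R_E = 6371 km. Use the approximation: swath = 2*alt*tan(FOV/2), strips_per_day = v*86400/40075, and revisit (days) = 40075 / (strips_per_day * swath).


swath = 2*704.605*tan(0.273144) = 394.7845 km
v = sqrt(mu/r) = 7505.6249 m/s = 7.5056 km/s
strips/day = v*86400/40075 = 7.5056*86400/40075 = 16.1818
coverage/day = strips * swath = 16.1818 * 394.7845 = 6388.3267 km
revisit = 40075 / 6388.3267 = 6.2732 days

6.2732 days


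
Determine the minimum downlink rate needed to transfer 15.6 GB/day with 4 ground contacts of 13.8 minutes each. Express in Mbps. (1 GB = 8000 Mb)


total contact time = 4 * 13.8 * 60 = 3312.0000 s
data = 15.6 GB = 124800.0000 Mb
rate = 124800.0000 / 3312.0000 = 37.6812 Mbps

37.6812 Mbps


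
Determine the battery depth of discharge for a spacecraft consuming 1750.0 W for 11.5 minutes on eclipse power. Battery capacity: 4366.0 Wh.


E_used = P * t / 60 = 1750.0 * 11.5 / 60 = 335.4167 Wh
DOD = E_used / E_total * 100 = 335.4167 / 4366.0 * 100
DOD = 7.6825 %

7.6825 %


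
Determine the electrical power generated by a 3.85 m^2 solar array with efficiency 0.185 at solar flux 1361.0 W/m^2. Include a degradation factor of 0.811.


P = area * eta * S * degradation
P = 3.85 * 0.185 * 1361.0 * 0.811
P = 786.1609 W

786.1609 W


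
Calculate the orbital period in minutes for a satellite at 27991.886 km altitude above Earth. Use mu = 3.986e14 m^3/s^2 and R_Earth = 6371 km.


r = 34362.8860 km = 3.4362886e+07 m
T = 2*pi*sqrt(r^3/mu) = 2*pi*sqrt(4.0575968e+22 / 3.986e14)
T = 63393.6369 s = 1056.5606 min

1056.5606 minutes


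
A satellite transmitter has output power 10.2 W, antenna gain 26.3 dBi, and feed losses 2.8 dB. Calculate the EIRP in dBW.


Pt = 10.2 W = 10.0860 dBW
EIRP = Pt_dBW + Gt - losses = 10.0860 + 26.3 - 2.8 = 33.5860 dBW

33.5860 dBW


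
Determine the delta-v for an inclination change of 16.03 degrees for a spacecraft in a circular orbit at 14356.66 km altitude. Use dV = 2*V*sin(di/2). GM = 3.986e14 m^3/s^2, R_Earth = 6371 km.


r = 20727.6600 km = 2.072766e+07 m
V = sqrt(mu/r) = 4385.2414 m/s
di = 16.03 deg = 0.2797763 rad
dV = 2*V*sin(di/2) = 2*4385.2414*sin(0.1398881)
dV = 1222.8890 m/s = 1.2229 km/s

1.2229 km/s


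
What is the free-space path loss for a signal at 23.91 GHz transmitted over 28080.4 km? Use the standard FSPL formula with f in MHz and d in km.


f = 23.91 GHz = 23910.0000 MHz
d = 28080.4 km
FSPL = 32.44 + 20*log10(23910.0000) + 20*log10(28080.4)
FSPL = 32.44 + 87.5716 + 88.9681
FSPL = 208.9797 dB

208.9797 dB


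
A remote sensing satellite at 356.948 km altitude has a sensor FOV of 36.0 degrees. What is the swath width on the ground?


FOV = 36.0 deg = 0.6283185 rad
swath = 2 * alt * tan(FOV/2) = 2 * 356.948 * tan(0.3141593)
swath = 2 * 356.948 * 0.3249197
swath = 231.9589 km

231.9589 km


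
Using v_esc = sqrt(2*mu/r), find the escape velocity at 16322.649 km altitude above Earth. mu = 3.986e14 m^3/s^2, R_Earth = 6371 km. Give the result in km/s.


r = 6371.0 + 16322.649 = 22693.6490 km = 2.2693649e+07 m
v_esc = sqrt(2*mu/r) = sqrt(2*3.986e14 / 2.2693649e+07)
v_esc = 5926.9529 m/s = 5.9270 km/s

5.9270 km/s


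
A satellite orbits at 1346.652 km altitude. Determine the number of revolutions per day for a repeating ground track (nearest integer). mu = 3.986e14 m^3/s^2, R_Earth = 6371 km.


r = 7.717652e+06 m
T = 2*pi*sqrt(r^3/mu) = 6747.4396 s = 112.4573 min
revs/day = 1440 / 112.4573 = 12.8049
Rounded: 13 revolutions per day

13 revolutions per day


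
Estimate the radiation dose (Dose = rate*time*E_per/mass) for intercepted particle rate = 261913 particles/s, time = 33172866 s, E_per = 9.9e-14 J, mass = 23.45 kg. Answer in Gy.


Total energy deposited = rate * time * E_per
  = 261913 * 33172866 * 9.9e-14 = 0.8601521 J
Dose = E_total / mass = 0.8601521 / 23.45
Dose = 0.03668026 Gy

0.0367 Gy


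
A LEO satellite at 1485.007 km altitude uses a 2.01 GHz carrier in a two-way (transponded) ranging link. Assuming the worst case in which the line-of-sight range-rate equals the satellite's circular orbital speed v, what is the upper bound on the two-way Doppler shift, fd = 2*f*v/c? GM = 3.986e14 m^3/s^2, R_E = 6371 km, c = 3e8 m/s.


r = 7.856007e+06 m
v = sqrt(mu/r) = 7123.0783 m/s (worst-case radial velocity)
f = 2.01 GHz = 2.01e+09 Hz
fd = 2*f*v/c = 2*2.01e+09*7123.0783/3.0e+08
fd = 95449.2488 Hz

95449.2488 Hz


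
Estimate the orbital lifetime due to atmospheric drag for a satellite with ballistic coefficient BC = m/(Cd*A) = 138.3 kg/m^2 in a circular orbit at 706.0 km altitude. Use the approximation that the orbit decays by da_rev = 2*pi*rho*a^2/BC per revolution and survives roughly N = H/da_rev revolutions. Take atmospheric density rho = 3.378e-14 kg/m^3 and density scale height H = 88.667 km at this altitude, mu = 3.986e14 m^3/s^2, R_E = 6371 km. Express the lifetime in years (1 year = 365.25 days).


a = R_E + alt = 7077.0000 km = 7.077e+06 m
da_rev = 2*pi*rho*a^2/BC = 2*pi*3.378e-14*(7.077e+06)^2/138.3 = 0.0768627157 m per revolution
N = H/da_rev = 88667.0000 m / 0.0768627157 m = 1.1535762e+06 revolutions
P = 2*pi*sqrt(a^3/mu) = 5924.9544 s
lifetime = N*P = 1.1535762e+06 * 5924.9544 = 6.8348865e+09 s = 79107.4822 days
years = 79107.4822 / 365.25 = 216.5845 years

216.5845 years


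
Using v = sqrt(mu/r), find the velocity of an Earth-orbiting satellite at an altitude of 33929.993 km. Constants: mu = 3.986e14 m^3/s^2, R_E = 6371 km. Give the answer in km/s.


r = R_E + alt = 6371.0 + 33929.993 = 40300.9930 km = 4.0300993e+07 m
v = sqrt(mu/r) = sqrt(3.986e14 / 4.0300993e+07) = 3144.9285 m/s = 3.1449 km/s

3.1449 km/s


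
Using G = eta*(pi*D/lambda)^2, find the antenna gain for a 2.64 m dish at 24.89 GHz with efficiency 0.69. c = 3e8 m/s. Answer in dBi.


lambda = c/f = 3e8 / 2.489e+10 = 0.01205303 m
G = eta*(pi*D/lambda)^2 = 0.69*(pi*2.64/0.01205303)^2
G = 326711.1630 (linear)
G = 10*log10(326711.1630) = 55.1416 dBi

55.1416 dBi


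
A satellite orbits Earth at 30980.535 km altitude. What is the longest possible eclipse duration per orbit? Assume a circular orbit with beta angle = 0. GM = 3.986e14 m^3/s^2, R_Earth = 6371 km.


r = 37351.5350 km
T = 1197.3542 min
Eclipse fraction = arcsin(R_E/r)/pi = arcsin(6371.0000/37351.5350)/pi
= arcsin(0.1705686)/pi = 0.05456045
Eclipse duration = 0.05456045 * 1197.3542 = 65.3282 min

65.3282 minutes


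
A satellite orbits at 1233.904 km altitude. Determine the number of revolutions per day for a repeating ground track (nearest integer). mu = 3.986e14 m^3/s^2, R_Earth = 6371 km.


r = 7.604904e+06 m
T = 2*pi*sqrt(r^3/mu) = 6600.1199 s = 110.0020 min
revs/day = 1440 / 110.0020 = 13.0907
Rounded: 13 revolutions per day

13 revolutions per day


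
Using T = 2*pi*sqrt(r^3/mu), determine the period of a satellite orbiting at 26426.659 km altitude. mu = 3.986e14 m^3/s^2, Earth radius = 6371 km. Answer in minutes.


r = 32797.6590 km = 3.2797659e+07 m
T = 2*pi*sqrt(r^3/mu) = 2*pi*sqrt(3.5279997e+22 / 3.986e14)
T = 59111.9778 s = 985.1996 min

985.1996 minutes


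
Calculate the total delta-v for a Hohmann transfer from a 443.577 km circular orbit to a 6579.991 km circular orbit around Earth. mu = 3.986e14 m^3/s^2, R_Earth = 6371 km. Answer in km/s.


r1 = 6814.5770 km = 6.814577e+06 m
r2 = 12950.9910 km = 1.2950991e+07 m
dv1 = sqrt(mu/r1)*(sqrt(2*r2/(r1+r2)) - 1) = 1107.0755 m/s
dv2 = sqrt(mu/r2)*(1 - sqrt(2*r1/(r1+r2))) = 940.9790 m/s
total dv = |dv1| + |dv2| = 1107.0755 + 940.9790 = 2048.0544 m/s = 2.0481 km/s

2.0481 km/s


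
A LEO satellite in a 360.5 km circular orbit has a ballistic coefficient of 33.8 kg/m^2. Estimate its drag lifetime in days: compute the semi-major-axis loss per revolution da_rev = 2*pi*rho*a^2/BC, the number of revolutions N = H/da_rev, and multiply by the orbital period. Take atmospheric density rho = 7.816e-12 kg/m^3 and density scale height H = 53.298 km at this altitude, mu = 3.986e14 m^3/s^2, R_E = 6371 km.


a = R_E + alt = 6731.5000 km = 6.7315e+06 m
da_rev = 2*pi*rho*a^2/BC = 2*pi*7.816e-12*(6.7315e+06)^2/33.8 = 65.837210 m per revolution
N = H/da_rev = 53298.0000 m / 65.837210 m = 809.5422 revolutions
P = 2*pi*sqrt(a^3/mu) = 5496.4084 s
lifetime = N*P = 809.5422 * 5496.4084 = 4.4495746e+06 s = 51.4997 days

51.4997 days


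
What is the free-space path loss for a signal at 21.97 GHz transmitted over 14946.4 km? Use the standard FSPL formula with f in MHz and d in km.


f = 21.97 GHz = 21970.0000 MHz
d = 14946.4 km
FSPL = 32.44 + 20*log10(21970.0000) + 20*log10(14946.4)
FSPL = 32.44 + 86.8366 + 83.4907
FSPL = 202.7673 dB

202.7673 dB


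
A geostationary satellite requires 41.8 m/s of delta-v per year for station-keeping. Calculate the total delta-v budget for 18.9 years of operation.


dV = rate * years = 41.8 * 18.9
dV = 790.0200 m/s

790.0200 m/s


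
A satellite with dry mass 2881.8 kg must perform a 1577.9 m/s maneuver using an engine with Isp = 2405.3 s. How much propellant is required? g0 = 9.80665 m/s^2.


ve = Isp * g0 = 2405.3 * 9.80665 = 23587.935245 m/s
mass ratio = exp(dv/ve) = exp(1577.9/23587.935245) = 1.06918253
m_prop = m_dry * (mr - 1) = 2881.8 * (1.06918253 - 1)
m_prop = 199.3702 kg

199.3702 kg


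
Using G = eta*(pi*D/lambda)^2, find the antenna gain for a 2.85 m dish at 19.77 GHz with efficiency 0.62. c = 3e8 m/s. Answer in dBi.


lambda = c/f = 3e8 / 1.977e+10 = 0.01517451 m
G = eta*(pi*D/lambda)^2 = 0.62*(pi*2.85/0.01517451)^2
G = 215849.9658 (linear)
G = 10*log10(215849.9658) = 53.3415 dBi

53.3415 dBi


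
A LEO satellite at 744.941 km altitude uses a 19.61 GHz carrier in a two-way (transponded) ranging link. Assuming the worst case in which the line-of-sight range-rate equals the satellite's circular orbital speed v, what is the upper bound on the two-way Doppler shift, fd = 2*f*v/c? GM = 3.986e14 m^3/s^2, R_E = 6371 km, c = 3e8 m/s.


r = 7.115941e+06 m
v = sqrt(mu/r) = 7484.3222 m/s (worst-case radial velocity)
f = 19.61 GHz = 1.961e+10 Hz
fd = 2*f*v/c = 2*1.961e+10*7484.3222/3.0e+08
fd = 978450.3941 Hz

978450.3941 Hz


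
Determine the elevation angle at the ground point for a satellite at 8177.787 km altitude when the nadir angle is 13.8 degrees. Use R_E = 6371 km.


r = R_E + alt = 14548.7870 km
Law of sines in the satellite / Earth-center / ground-point triangle:
  sin(nadir)/R_E = sin(90 + el)/r  =>  cos(el) = (r/R_E)*sin(nadir)
cos(el) = (14548.7870 / 6371.0000) * sin(13.8 deg) = 0.5447139
el = arccos(0.5447139) = 56.9949 deg
(Earth-central angle = 90 - nadir - el = 19.2051 deg)

56.9949 degrees


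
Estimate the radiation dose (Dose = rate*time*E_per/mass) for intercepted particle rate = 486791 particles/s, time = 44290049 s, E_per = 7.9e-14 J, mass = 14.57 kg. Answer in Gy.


Total energy deposited = rate * time * E_per
  = 486791 * 44290049 * 7.9e-14 = 1.7032 J
Dose = E_total / mass = 1.7032 / 14.57
Dose = 0.1169005 Gy

0.1169 Gy


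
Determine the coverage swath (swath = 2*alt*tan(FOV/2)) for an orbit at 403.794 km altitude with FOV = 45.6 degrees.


FOV = 45.6 deg = 0.7958701 rad
swath = 2 * alt * tan(FOV/2) = 2 * 403.794 * tan(0.3979351)
swath = 2 * 403.794 * 0.4203613
swath = 339.4787 km

339.4787 km


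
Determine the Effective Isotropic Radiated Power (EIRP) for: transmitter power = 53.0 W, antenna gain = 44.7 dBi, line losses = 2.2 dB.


Pt = 53.0 W = 17.2428 dBW
EIRP = Pt_dBW + Gt - losses = 17.2428 + 44.7 - 2.2 = 59.7428 dBW

59.7428 dBW


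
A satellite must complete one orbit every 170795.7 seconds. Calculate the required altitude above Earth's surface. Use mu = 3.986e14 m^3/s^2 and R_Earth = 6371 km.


T = 170795.7 s
r = (mu*T^2/(4*pi^2))^(1/3) = (3.986e14 * 170795.7^2 / (4*pi^2))^(1/3)
r = 6.6534027e+07 m = 66534.0266 km
alt = r - R_E = 66534.0266 - 6371 = 60163.0266 km

60163.0266 km


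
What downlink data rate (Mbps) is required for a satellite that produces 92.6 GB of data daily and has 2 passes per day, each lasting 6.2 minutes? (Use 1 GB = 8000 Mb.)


total contact time = 2 * 6.2 * 60 = 744.0000 s
data = 92.6 GB = 740800.0000 Mb
rate = 740800.0000 / 744.0000 = 995.6989 Mbps

995.6989 Mbps


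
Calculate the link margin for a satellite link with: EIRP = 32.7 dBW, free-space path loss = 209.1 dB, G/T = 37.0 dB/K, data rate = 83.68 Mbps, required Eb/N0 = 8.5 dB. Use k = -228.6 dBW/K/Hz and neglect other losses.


C/N0 = EIRP - FSPL + G/T - k = 32.7 - 209.1 + 37.0 - (-228.6)
C/N0 = 89.2000 dB-Hz
R_b = 83.68 Mbps = 8.368e+07 bps -> 10*log10(R_b) = 79.2262 dB-Hz
Eb/N0 = C/N0 - 10*log10(R_b) = 89.2000 - 79.2262 = 9.9738 dB
Margin = Eb/N0 - Eb/N0_req = 9.9738 - 8.5 = 1.4738 dB (link closes)

1.4738 dB


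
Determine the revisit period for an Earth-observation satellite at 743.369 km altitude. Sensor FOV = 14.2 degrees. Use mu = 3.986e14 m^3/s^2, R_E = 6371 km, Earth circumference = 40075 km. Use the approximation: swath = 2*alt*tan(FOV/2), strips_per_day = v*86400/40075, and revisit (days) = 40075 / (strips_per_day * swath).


swath = 2*743.369*tan(0.1239184) = 185.1830 km
v = sqrt(mu/r) = 7485.1491 m/s = 7.4851 km/s
strips/day = v*86400/40075 = 7.4851*86400/40075 = 16.1377
coverage/day = strips * swath = 16.1377 * 185.1830 = 2988.4211 km
revisit = 40075 / 2988.4211 = 13.4101 days

13.4101 days


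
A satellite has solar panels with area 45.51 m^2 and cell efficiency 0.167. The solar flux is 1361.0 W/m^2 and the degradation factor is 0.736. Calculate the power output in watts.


P = area * eta * S * degradation
P = 45.51 * 0.167 * 1361.0 * 0.736
P = 7613.0599 W

7613.0599 W


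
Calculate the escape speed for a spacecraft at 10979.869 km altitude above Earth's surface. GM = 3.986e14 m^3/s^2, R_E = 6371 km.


r = 6371.0 + 10979.869 = 17350.8690 km = 1.7350869e+07 m
v_esc = sqrt(2*mu/r) = sqrt(2*3.986e14 / 1.7350869e+07)
v_esc = 6778.3350 m/s = 6.7783 km/s

6.7783 km/s


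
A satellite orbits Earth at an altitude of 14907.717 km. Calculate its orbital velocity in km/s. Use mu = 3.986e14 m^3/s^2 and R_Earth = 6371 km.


r = R_E + alt = 6371.0 + 14907.717 = 21278.7170 km = 2.1278717e+07 m
v = sqrt(mu/r) = sqrt(3.986e14 / 2.1278717e+07) = 4328.0865 m/s = 4.3281 km/s

4.3281 km/s


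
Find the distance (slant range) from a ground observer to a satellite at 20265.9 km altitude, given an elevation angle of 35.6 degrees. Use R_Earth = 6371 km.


h = 20265.9 km, el = 35.6 deg
d = -R_E*sin(el) + sqrt((R_E*sin(el))^2 + 2*R_E*h + h^2)
d = -6371.0000*sin(0.6213372) + sqrt((6371.0000*0.582123)^2 + 2*6371.0000*20265.9 + 20265.9^2)
d = 22419.6182 km

22419.6182 km


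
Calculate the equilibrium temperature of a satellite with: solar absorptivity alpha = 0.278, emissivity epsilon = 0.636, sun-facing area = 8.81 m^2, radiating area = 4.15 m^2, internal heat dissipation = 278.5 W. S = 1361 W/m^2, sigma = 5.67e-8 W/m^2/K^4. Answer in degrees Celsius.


Numerator = alpha*S*A_sun + Q_int = 0.278*1361*8.81 + 278.5 = 3611.8340 W
Denominator = eps*sigma*A_rad = 0.636*5.67e-8*4.15 = 1.4965398e-07 W/K^4
T^4 = 2.4134567e+10 K^4
T = 394.1485 K = 120.9985 C

120.9985 degrees Celsius


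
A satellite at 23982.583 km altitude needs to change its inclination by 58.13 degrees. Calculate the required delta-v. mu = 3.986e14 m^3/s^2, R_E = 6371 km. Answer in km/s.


r = 30353.5830 km = 3.0353583e+07 m
V = sqrt(mu/r) = 3623.7954 m/s
di = 58.13 deg = 1.0146 rad
dV = 2*V*sin(di/2) = 2*3623.7954*sin(0.5072799)
dV = 3520.8907 m/s = 3.5209 km/s

3.5209 km/s


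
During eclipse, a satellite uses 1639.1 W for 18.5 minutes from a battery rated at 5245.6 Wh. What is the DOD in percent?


E_used = P * t / 60 = 1639.1 * 18.5 / 60 = 505.3892 Wh
DOD = E_used / E_total * 100 = 505.3892 / 5245.6 * 100
DOD = 9.6345 %

9.6345 %


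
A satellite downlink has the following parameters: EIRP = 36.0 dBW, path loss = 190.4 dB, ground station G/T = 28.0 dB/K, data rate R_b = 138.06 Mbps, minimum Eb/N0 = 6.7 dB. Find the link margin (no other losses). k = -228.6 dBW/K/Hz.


C/N0 = EIRP - FSPL + G/T - k = 36.0 - 190.4 + 28.0 - (-228.6)
C/N0 = 102.2000 dB-Hz
R_b = 138.06 Mbps = 1.3806e+08 bps -> 10*log10(R_b) = 81.4007 dB-Hz
Eb/N0 = C/N0 - 10*log10(R_b) = 102.2000 - 81.4007 = 20.7993 dB
Margin = Eb/N0 - Eb/N0_req = 20.7993 - 6.7 = 14.0993 dB (link closes)

14.0993 dB


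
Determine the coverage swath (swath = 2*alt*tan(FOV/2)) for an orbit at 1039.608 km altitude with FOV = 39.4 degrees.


FOV = 39.4 deg = 0.6876597 rad
swath = 2 * alt * tan(FOV/2) = 2 * 1039.608 * tan(0.3438299)
swath = 2 * 1039.608 * 0.3580518
swath = 744.4671 km

744.4671 km


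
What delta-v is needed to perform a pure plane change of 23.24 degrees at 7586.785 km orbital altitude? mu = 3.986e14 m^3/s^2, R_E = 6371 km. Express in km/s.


r = 13957.7850 km = 1.3957785e+07 m
V = sqrt(mu/r) = 5343.9255 m/s
di = 23.24 deg = 0.4056145 rad
dV = 2*V*sin(di/2) = 2*5343.9255*sin(0.2028073)
dV = 2152.7453 m/s = 2.1527 km/s

2.1527 km/s


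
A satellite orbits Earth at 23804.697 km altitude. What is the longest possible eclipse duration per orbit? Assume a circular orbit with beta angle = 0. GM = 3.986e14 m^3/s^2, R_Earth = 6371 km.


r = 30175.6970 km
T = 869.4527 min
Eclipse fraction = arcsin(R_E/r)/pi = arcsin(6371.0000/30175.6970)/pi
= arcsin(0.2111302)/pi = 0.0677144
Eclipse duration = 0.0677144 * 869.4527 = 58.8745 min

58.8745 minutes


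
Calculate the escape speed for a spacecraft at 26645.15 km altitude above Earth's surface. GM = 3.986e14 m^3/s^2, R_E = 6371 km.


r = 6371.0 + 26645.15 = 33016.1500 km = 3.301615e+07 m
v_esc = sqrt(2*mu/r) = sqrt(2*3.986e14 / 3.301615e+07)
v_esc = 4913.8334 m/s = 4.9138 km/s

4.9138 km/s


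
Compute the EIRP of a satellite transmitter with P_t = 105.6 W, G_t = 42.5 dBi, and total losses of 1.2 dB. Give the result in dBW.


Pt = 105.6 W = 20.2366 dBW
EIRP = Pt_dBW + Gt - losses = 20.2366 + 42.5 - 1.2 = 61.5366 dBW

61.5366 dBW


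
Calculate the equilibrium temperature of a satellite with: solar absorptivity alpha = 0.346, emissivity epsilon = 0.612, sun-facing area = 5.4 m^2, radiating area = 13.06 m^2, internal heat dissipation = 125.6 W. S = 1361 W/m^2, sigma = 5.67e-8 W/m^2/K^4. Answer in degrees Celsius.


Numerator = alpha*S*A_sun + Q_int = 0.346*1361*5.4 + 125.6 = 2668.4924 W
Denominator = eps*sigma*A_rad = 0.612*5.67e-8*13.06 = 4.5318722e-07 W/K^4
T^4 = 5.8882781e+09 K^4
T = 277.0110 K = 3.8610 C

3.8610 degrees Celsius


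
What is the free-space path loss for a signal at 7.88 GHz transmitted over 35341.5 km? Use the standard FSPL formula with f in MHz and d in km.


f = 7.88 GHz = 7880.0000 MHz
d = 35341.5 km
FSPL = 32.44 + 20*log10(7880.0000) + 20*log10(35341.5)
FSPL = 32.44 + 77.9305 + 90.9657
FSPL = 201.3362 dB

201.3362 dB


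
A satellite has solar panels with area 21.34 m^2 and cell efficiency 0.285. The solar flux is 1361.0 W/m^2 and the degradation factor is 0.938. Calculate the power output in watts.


P = area * eta * S * degradation
P = 21.34 * 0.285 * 1361.0 * 0.938
P = 7764.2630 W

7764.2630 W


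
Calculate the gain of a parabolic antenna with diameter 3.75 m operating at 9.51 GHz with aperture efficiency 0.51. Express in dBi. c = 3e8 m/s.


lambda = c/f = 3e8 / 9.51e+09 = 0.03154574 m
G = eta*(pi*D/lambda)^2 = 0.51*(pi*3.75/0.03154574)^2
G = 71129.7007 (linear)
G = 10*log10(71129.7007) = 48.5205 dBi

48.5205 dBi


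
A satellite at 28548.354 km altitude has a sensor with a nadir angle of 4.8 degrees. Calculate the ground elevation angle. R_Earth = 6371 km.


r = R_E + alt = 34919.3540 km
Law of sines in the satellite / Earth-center / ground-point triangle:
  sin(nadir)/R_E = sin(90 + el)/r  =>  cos(el) = (r/R_E)*sin(nadir)
cos(el) = (34919.3540 / 6371.0000) * sin(4.8 deg) = 0.458637
el = arccos(0.458637) = 62.7008 deg
(Earth-central angle = 90 - nadir - el = 22.4992 deg)

62.7008 degrees


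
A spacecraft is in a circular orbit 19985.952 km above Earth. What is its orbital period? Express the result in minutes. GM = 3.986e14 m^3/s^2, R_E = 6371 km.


r = 26356.9520 km = 2.6356952e+07 m
T = 2*pi*sqrt(r^3/mu) = 2*pi*sqrt(1.8309882e+22 / 3.986e14)
T = 42584.7400 s = 709.7457 min

709.7457 minutes


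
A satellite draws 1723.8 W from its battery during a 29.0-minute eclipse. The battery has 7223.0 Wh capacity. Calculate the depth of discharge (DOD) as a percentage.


E_used = P * t / 60 = 1723.8 * 29.0 / 60 = 833.1700 Wh
DOD = E_used / E_total * 100 = 833.1700 / 7223.0 * 100
DOD = 11.5350 %

11.5350 %


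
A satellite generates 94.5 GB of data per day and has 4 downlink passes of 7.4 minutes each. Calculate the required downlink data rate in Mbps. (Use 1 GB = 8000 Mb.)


total contact time = 4 * 7.4 * 60 = 1776.0000 s
data = 94.5 GB = 756000.0000 Mb
rate = 756000.0000 / 1776.0000 = 425.6757 Mbps

425.6757 Mbps


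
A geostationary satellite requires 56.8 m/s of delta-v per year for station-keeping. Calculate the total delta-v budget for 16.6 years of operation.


dV = rate * years = 56.8 * 16.6
dV = 942.8800 m/s

942.8800 m/s


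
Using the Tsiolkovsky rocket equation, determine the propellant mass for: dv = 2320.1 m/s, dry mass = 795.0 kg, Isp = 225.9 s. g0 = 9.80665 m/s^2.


ve = Isp * g0 = 225.9 * 9.80665 = 2215.322235 m/s
mass ratio = exp(dv/ve) = exp(2320.1/2215.322235) = 2.84993689
m_prop = m_dry * (mr - 1) = 795.0 * (2.84993689 - 1)
m_prop = 1470.6998 kg

1470.6998 kg


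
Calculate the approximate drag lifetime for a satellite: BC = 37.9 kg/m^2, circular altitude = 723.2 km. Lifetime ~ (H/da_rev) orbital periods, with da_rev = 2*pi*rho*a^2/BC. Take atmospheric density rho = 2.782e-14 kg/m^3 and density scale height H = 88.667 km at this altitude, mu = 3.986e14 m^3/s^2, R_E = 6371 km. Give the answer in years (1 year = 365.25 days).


a = R_E + alt = 7094.2000 km = 7.0942e+06 m
da_rev = 2*pi*rho*a^2/BC = 2*pi*2.782e-14*(7.0942e+06)^2/37.9 = 0.232115766 m per revolution
N = H/da_rev = 88667.0000 m / 0.232115766 m = 381994.7328 revolutions
P = 2*pi*sqrt(a^3/mu) = 5946.5676 s
lifetime = N*P = 381994.7328 * 5946.5676 = 2.2715575e+09 s = 26291.1750 days
years = 26291.1750 / 365.25 = 71.9813 years

71.9813 years


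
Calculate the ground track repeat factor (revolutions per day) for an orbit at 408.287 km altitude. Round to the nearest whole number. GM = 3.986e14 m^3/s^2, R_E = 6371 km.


r = 6.779287e+06 m
T = 2*pi*sqrt(r^3/mu) = 5555.0408 s = 92.5840 min
revs/day = 1440 / 92.5840 = 15.5534
Rounded: 16 revolutions per day

16 revolutions per day


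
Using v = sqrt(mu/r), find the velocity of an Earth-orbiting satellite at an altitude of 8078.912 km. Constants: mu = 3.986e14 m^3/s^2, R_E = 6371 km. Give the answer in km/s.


r = R_E + alt = 6371.0 + 8078.912 = 14449.9120 km = 1.4449912e+07 m
v = sqrt(mu/r) = sqrt(3.986e14 / 1.4449912e+07) = 5252.1370 m/s = 5.2521 km/s

5.2521 km/s


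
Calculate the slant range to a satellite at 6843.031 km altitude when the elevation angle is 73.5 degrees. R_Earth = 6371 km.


h = 6843.031 km, el = 73.5 deg
d = -R_E*sin(el) + sqrt((R_E*sin(el))^2 + 2*R_E*h + h^2)
d = -6371.0000*sin(1.2828) + sqrt((6371.0000*0.9588197)^2 + 2*6371.0000*6843.031 + 6843.031^2)
d = 6980.9150 km

6980.9150 km


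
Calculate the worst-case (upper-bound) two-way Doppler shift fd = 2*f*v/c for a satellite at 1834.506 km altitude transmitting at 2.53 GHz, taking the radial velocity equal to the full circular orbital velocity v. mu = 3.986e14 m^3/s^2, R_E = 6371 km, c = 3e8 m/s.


r = 8.205506e+06 m
v = sqrt(mu/r) = 6969.7301 m/s (worst-case radial velocity)
f = 2.53 GHz = 2.53e+09 Hz
fd = 2*f*v/c = 2*2.53e+09*6969.7301/3.0e+08
fd = 117556.1152 Hz

117556.1152 Hz


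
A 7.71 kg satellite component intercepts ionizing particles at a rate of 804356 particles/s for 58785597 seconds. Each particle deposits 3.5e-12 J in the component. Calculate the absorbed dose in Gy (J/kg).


Total energy deposited = rate * time * E_per
  = 804356 * 58785597 * 3.5e-12 = 165.4959 J
Dose = E_total / mass = 165.4959 / 7.71
Dose = 21.4651 Gy

21.4651 Gy


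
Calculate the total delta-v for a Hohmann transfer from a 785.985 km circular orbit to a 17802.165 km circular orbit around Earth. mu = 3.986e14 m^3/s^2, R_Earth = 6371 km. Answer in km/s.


r1 = 7156.9850 km = 7.156985e+06 m
r2 = 24173.1650 km = 2.4173165e+07 m
dv1 = sqrt(mu/r1)*(sqrt(2*r2/(r1+r2)) - 1) = 1807.6896 m/s
dv2 = sqrt(mu/r2)*(1 - sqrt(2*r1/(r1+r2))) = 1315.9724 m/s
total dv = |dv1| + |dv2| = 1807.6896 + 1315.9724 = 3123.6620 m/s = 3.1237 km/s

3.1237 km/s


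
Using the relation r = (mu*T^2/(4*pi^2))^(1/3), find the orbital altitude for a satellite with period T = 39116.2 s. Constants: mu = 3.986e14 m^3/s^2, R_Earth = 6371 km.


T = 39116.2 s
r = (mu*T^2/(4*pi^2))^(1/3) = (3.986e14 * 39116.2^2 / (4*pi^2))^(1/3)
r = 2.4905597e+07 m = 24905.5971 km
alt = r - R_E = 24905.5971 - 6371 = 18534.5971 km

18534.5971 km
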